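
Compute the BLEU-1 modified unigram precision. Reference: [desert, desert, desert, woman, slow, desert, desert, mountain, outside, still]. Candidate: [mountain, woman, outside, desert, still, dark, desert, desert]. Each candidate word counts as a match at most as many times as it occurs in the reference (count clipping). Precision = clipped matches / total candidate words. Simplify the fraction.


Reference word counts: {'desert': 5, 'mountain': 1, 'outside': 1, 'slow': 1, 'still': 1, 'woman': 1}
Checking each candidate word (with clipping):
  'mountain' -> in reference (ref count 1, used 1/1) -> match (matches: 1)
  'woman' -> in reference (ref count 1, used 1/1) -> match (matches: 2)
  'outside' -> in reference (ref count 1, used 1/1) -> match (matches: 3)
  'desert' -> in reference (ref count 5, used 1/5) -> match (matches: 4)
  'still' -> in reference (ref count 1, used 1/1) -> match (matches: 5)
  'dark' -> not in reference -> no match (matches: 5)
  'desert' -> in reference (ref count 5, used 2/5) -> match (matches: 6)
  'desert' -> in reference (ref count 5, used 3/5) -> match (matches: 7)
Clipped matches: 7, Candidate length: 8
Precision = 7/8

7/8


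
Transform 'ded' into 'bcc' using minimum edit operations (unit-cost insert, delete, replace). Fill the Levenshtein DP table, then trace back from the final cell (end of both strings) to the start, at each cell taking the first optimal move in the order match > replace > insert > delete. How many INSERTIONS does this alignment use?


Edit distance = 3. Backtracking from cell (3, 3) with preference match > replace > insert > delete,
then listing the resulting alignment 'ded' -> 'bcc' left to right:
  Step 1: replace d->b
  Step 2: replace e->c
  Step 3: replace d->c
Total insertions: 0

0


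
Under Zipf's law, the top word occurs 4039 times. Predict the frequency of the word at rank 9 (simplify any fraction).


Zipf's law: freq(rank) = f1 / rank
f1 = 4039, rank = 9
freq = 4039 / 9
GCD(4039, 9) = 1
Simplified: 4039/9

4039/9


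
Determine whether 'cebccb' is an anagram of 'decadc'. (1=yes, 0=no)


Sort characters of 'cebccb': 'bbccce'
Sort characters of 'decadc': 'accdde'
Sorted forms differ -> they are NOT anagrams
Result: 0

0


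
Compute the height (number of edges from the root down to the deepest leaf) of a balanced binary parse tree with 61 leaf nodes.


In a balanced binary tree with n leaves the deepest leaf is ceil(log2(n)) edges below the root.
log2(61) = 5.9307
ceil(5.9307) = 6
height (edges) = 6

6


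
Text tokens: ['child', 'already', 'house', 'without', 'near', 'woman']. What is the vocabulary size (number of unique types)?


Listing all tokens and tracking unique types:
  Token 1: 'child' -> NEW (unique so far: 1)
  Token 2: 'already' -> NEW (unique so far: 2)
  Token 3: 'house' -> NEW (unique so far: 3)
  Token 4: 'without' -> NEW (unique so far: 4)
  Token 5: 'near' -> NEW (unique so far: 5)
  Token 6: 'woman' -> NEW (unique so far: 6)
Unique types: ('already', 'child', 'house', 'near', 'without', 'woman')
Vocabulary size: 6

6


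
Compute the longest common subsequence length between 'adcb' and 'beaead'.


DP table for LCS of 'adcb' and 'beaead':
       b  e  a  e  a  d
    0  0  0  0  0  0  0
  a 0  0  0  1  1  1  1
  d 0  0  0  1  1  1  2
  c 0  0  0  1  1  1  2
  b 0  1  1  1  1  1  2
LCS: 'ad'
LCS length = 2

2


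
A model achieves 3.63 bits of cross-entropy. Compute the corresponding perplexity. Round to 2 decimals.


Perplexity formula: PP = 2^H
H = 3.63
PP = 2^3.63
Decompose: 2^3.63 = 2^3 * 2^0.63
2^3 = 8, 2^0.63 ~ 1.5475650
PP ~ 8 * 1.5475650 = 12.3805200
Rounded to 2 decimals: 12.38

12.38


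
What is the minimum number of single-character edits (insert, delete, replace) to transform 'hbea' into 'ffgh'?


Building DP table for s1='hbea' (len 4) and s2='ffgh' (len 4):
       f  f  g  h
    0  1  2  3  4
  h 1  1  2  3  3
  b 2  2  2  3  4
  e 3  3  3  3  4
  a 4  4  4  4  4
Edit distance = dp[4][4] = 4

4


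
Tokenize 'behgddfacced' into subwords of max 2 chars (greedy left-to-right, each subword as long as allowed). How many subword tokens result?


'behgddfacced' has 12 characters.
Chunking with max size 2:
  Chunk 1: 'be' (positions 0-1)
  Chunk 2: 'hg' (positions 2-3)
  Chunk 3: 'dd' (positions 4-5)
  Chunk 4: 'fa' (positions 6-7)
  Chunk 5: 'cc' (positions 8-9)
  Chunk 6: 'ed' (positions 10-11)
Total chunks: ceil(12 / 2) = 6

6


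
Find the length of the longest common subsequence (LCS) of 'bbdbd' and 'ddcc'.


DP table for LCS of 'bbdbd' and 'ddcc':
       d  d  c  c
    0  0  0  0  0
  b 0  0  0  0  0
  b 0  0  0  0  0
  d 0  1  1  1  1
  b 0  1  1  1  1
  d 0  1  2  2  2
LCS: 'dd'
LCS length = 2

2


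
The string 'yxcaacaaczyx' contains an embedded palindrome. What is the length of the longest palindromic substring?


Scanning 'yxcaacaaczyx' for palindromic substrings.
Substring at positions 2-8: 'caacaac'.
Check: reverse('caacaac') = 'caacaac' -> palindrome confirmed.
Neighbouring characters ('x' / 'z') break symmetry, so it cannot extend further.
No longer palindromic substring exists; longest length = 7

7


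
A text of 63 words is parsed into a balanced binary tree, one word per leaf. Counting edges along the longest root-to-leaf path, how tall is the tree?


In a balanced binary tree with n leaves the deepest leaf is ceil(log2(n)) edges below the root.
log2(63) = 5.9773
ceil(5.9773) = 6
height (edges) = 6

6


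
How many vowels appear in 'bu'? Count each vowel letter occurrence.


Scanning each character of 'bu':
  Position 1: 'b' -> consonant (running count: 0)
  Position 2: 'u' -> vowel (running count: 1)
Total vowels: 1

1


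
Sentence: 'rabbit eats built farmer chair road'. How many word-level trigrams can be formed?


Word trigrams from [6] words:
  Trigram 1: (rabbit eats built)
  Trigram 2: (eats built farmer)
  Trigram 3: (built farmer chair)
  Trigram 4: (farmer chair road)
Total word trigrams: 6 - 2 = 4

4


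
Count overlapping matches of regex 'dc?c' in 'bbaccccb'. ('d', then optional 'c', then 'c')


Pattern: dc?c means 'd', then optional 'c', then 'c'.
Scanning 'bbaccccb' position-by-position:
  Pos 0: window 'bba' -> no
  Pos 1: window 'bac' -> no
  Pos 2: window 'acc' -> no
  Pos 3: window 'ccc' -> no
  Pos 4: window 'ccc' -> no
  Pos 5: window 'ccb' -> no
  Pos 6: window 'cb' -> no
  Pos 7: window 'b' -> no
Total matches: 0

0


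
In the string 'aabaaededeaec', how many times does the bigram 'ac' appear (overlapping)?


Scanning 'aabaaededeaec' for bigram 'ac':
  Position 0: 'aa' -> no
  Position 1: 'ab' -> no
  Position 2: 'ba' -> no
  Position 3: 'aa' -> no
  Position 4: 'ae' -> no
  Position 5: 'ed' -> no
  Position 6: 'de' -> no
  Position 7: 'ed' -> no
  Position 8: 'de' -> no
  Position 9: 'ea' -> no
  Position 10: 'ae' -> no
  Position 11: 'ec' -> no
Total matches: 0

0


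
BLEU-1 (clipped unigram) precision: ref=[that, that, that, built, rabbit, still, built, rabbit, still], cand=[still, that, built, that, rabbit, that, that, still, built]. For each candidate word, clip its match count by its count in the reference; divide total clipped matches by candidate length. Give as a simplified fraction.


Reference word counts: {'built': 2, 'rabbit': 2, 'still': 2, 'that': 3}
Checking each candidate word (with clipping):
  'still' -> in reference (ref count 2, used 1/2) -> match (matches: 1)
  'that' -> in reference (ref count 3, used 1/3) -> match (matches: 2)
  'built' -> in reference (ref count 2, used 1/2) -> match (matches: 3)
  'that' -> in reference (ref count 3, used 2/3) -> match (matches: 4)
  'rabbit' -> in reference (ref count 2, used 1/2) -> match (matches: 5)
  'that' -> in reference (ref count 3, used 3/3) -> match (matches: 6)
  'that' -> ref count 3 already used up (3/3) -> clipped, no match (matches: 6)
  'still' -> in reference (ref count 2, used 2/2) -> match (matches: 7)
  'built' -> in reference (ref count 2, used 2/2) -> match (matches: 8)
Clipped matches: 8, Candidate length: 9
Precision = 8/9

8/9


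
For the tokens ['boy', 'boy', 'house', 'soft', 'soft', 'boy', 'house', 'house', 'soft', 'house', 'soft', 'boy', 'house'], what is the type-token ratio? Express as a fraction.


Tokens: 13
Unique types: ('boy', 'house', 'soft') = 3
TTR = 3/13
Already in lowest terms.

3/13


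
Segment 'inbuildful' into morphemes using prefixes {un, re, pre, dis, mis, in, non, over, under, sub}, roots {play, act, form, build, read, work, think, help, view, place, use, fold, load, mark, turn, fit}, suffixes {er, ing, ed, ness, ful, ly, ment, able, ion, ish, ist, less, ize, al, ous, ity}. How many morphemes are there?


Segmenting 'inbuildful' against the inventory:
  'in' -> prefix (morpheme 1)
  'build' -> root (morpheme 2)
  'ful' -> suffix (morpheme 3)
Total morphemes: 3

3


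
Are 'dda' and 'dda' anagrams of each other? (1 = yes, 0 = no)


Sort characters of 'dda': 'add'
Sort characters of 'dda': 'add'
Sorted forms match -> they ARE anagrams
Result: 1

1


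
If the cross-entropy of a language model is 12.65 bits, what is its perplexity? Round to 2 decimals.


Perplexity formula: PP = 2^H
H = 12.65
PP = 2^12.65
Decompose: 2^12.65 = 2^12 * 2^0.65
2^12 = 4096, 2^0.65 ~ 1.5691682
PP ~ 4096 * 1.5691682 = 6427.3129472
Rounded to 2 decimals: 6427.31

6427.31


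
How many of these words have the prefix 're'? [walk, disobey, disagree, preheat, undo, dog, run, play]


Checking each word for prefix 're':
  'walk' -> no (count: 0)
  'disobey' -> no (count: 0)
  'disagree' -> no (count: 0)
  'preheat' -> no (count: 0)
  'undo' -> no (count: 0)
  'dog' -> no (count: 0)
  'run' -> no (count: 0)
  'play' -> no (count: 0)
Total with prefix 're': 0

0


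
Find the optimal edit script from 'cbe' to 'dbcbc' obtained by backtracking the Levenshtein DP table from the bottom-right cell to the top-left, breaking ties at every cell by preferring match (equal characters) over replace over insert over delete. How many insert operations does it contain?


Edit distance = 3. Backtracking from cell (3, 5) with preference match > replace > insert > delete,
then listing the resulting alignment 'cbe' -> 'dbcbc' left to right:
  Step 1: insert 'd' [insertion #1]
  Step 2: insert 'b' [insertion #2]
  Step 3: keep 'c'
  Step 4: keep 'b'
  Step 5: replace e->c
Total insertions: 2

2


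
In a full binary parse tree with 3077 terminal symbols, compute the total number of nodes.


Leaf nodes (terminals): 3077
Internal nodes = n - 1 = 3077 - 1 = 3076
Total = leaves + internal = 3077 + 3076 = 6153

6153


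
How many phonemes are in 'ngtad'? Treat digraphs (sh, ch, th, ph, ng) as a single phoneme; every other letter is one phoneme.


Parsing 'ngtad' greedily, digraphs first:
  'ng' -> digraph (1 consonant phoneme) (phonemes so far: 1)
  't' -> consonant phoneme (phonemes so far: 2)
  'a' -> vowel phoneme (phonemes so far: 3)
  'd' -> consonant phoneme (phonemes so far: 4)
Total phonemes: 4

4


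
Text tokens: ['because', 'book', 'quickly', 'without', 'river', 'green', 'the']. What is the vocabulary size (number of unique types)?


Listing all tokens and tracking unique types:
  Token 1: 'because' -> NEW (unique so far: 1)
  Token 2: 'book' -> NEW (unique so far: 2)
  Token 3: 'quickly' -> NEW (unique so far: 3)
  Token 4: 'without' -> NEW (unique so far: 4)
  Token 5: 'river' -> NEW (unique so far: 5)
  Token 6: 'green' -> NEW (unique so far: 6)
  Token 7: 'the' -> NEW (unique so far: 7)
Unique types: ('because', 'book', 'green', 'quickly', 'river', 'the', 'without')
Vocabulary size: 7

7


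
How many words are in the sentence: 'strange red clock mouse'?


Counting words by splitting on spaces:
  Word 1: 'strange'
  Word 2: 'red'
  Word 3: 'clock'
  Word 4: 'mouse'
Total words: 4

4


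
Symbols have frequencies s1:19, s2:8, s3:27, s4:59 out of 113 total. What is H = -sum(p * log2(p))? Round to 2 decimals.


Computing entropy H = -sum(p_i * log2(p_i)):
  s1: p = 19/113 = 0.1681, -p*log2(p) = 0.4325
  s2: p = 8/113 = 0.0708, -p*log2(p) = 0.2705
  s3: p = 27/113 = 0.2389, -p*log2(p) = 0.4935
  s4: p = 59/113 = 0.5221, -p*log2(p) = 0.4895
H = sum of terms = 1.6860
Rounded to 2 decimals: 1.69

1.69


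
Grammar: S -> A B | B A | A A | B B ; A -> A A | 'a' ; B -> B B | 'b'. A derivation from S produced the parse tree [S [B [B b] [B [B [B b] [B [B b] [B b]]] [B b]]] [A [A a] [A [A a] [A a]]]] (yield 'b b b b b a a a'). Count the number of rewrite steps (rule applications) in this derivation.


Every bracketed nonterminal node [X ...] in the tree is produced by exactly one rule application.
Reading the tree off as a leftmost derivation:
  Step 1: S  =>  B A   (applied S -> B A)
  Step 2: B A  =>  B B A   (applied B -> B B)
  Step 3: B B A  =>  b B A   (applied B -> b)
  Step 4: b B A  =>  b B B A   (applied B -> B B)
  Step 5: b B B A  =>  b B B B A   (applied B -> B B)
  Step 6: b B B B A  =>  b b B B A   (applied B -> b)
  Step 7: b b B B A  =>  b b B B B A   (applied B -> B B)
  Step 8: b b B B B A  =>  b b b B B A   (applied B -> b)
  Step 9: b b b B B A  =>  b b b b B A   (applied B -> b)
  Step 10: b b b b B A  =>  b b b b b A   (applied B -> b)
  Step 11: b b b b b A  =>  b b b b b A A   (applied A -> A A)
  Step 12: b b b b b A A  =>  b b b b b a A   (applied A -> a)
  Step 13: b b b b b a A  =>  b b b b b a A A   (applied A -> A A)
  Step 14: b b b b b a A A  =>  b b b b b a a A   (applied A -> a)
  Step 15: b b b b b a a A  =>  b b b b b a a a   (applied A -> a)
Final yield: b b b b b a a a
Total rewrite steps: 15

15


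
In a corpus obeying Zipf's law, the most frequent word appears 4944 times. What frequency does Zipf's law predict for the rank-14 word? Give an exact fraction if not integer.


Zipf's law: freq(rank) = f1 / rank
f1 = 4944, rank = 14
freq = 4944 / 14
GCD(4944, 14) = 2
Simplified: 2472/7

2472/7


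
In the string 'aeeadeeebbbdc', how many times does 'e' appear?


Scanning 'aeeadeeebbbdc' for 'e':
  Position 1: 'e' -> MATCH (count: 1)
  Position 2: 'e' -> MATCH (count: 2)
  Position 5: 'e' -> MATCH (count: 3)
  Position 6: 'e' -> MATCH (count: 4)
  Position 7: 'e' -> MATCH (count: 5)
Total occurrences of 'e': 5

5


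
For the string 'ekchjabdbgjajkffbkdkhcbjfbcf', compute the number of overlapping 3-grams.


String 'ekchjabdbgjajkffbkdkhcbjfbcf' has length L = 28.
Number of overlapping n-grams = L - n + 1
Substituting: 28 - 3 + 1 = 26

26


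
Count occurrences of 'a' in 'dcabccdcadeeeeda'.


Scanning 'dcabccdcadeeeeda' for 'a':
  Position 2: 'a' -> MATCH (count: 1)
  Position 8: 'a' -> MATCH (count: 2)
  Position 15: 'a' -> MATCH (count: 3)
Total occurrences of 'a': 3

3


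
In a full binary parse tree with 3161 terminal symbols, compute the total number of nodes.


Leaf nodes (terminals): 3161
Internal nodes = n - 1 = 3161 - 1 = 3160
Total = leaves + internal = 3161 + 3160 = 6321

6321


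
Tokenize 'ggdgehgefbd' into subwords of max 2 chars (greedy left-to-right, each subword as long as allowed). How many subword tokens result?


'ggdgehgefbd' has 11 characters.
Chunking with max size 2:
  Chunk 1: 'gg' (positions 0-1)
  Chunk 2: 'dg' (positions 2-3)
  Chunk 3: 'eh' (positions 4-5)
  Chunk 4: 'ge' (positions 6-7)
  Chunk 5: 'fb' (positions 8-9)
  Chunk 6: 'd' (positions 10-10)
Total chunks: ceil(11 / 2) = 6

6


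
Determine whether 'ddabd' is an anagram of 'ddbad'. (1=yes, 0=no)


Sort characters of 'ddabd': 'abddd'
Sort characters of 'ddbad': 'abddd'
Sorted forms match -> they ARE anagrams
Result: 1

1


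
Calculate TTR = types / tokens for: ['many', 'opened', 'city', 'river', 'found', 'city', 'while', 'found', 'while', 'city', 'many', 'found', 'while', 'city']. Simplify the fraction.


Tokens: 14
Unique types: ('city', 'found', 'many', 'opened', 'river', 'while') = 6
TTR = 6/14
Simplify: divide both by 2 -> 3/7
TTR = 3/7

3/7


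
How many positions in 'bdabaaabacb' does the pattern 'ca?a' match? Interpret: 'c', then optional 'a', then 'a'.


Pattern: ca?a means 'c', then optional 'a', then 'a'.
Scanning 'bdabaaabacb' position-by-position:
  Pos 0: window 'bda' -> no
  Pos 1: window 'dab' -> no
  Pos 2: window 'aba' -> no
  Pos 3: window 'baa' -> no
  Pos 4: window 'aaa' -> no
  Pos 5: window 'aab' -> no
  Pos 6: window 'aba' -> no
  Pos 7: window 'bac' -> no
  Pos 8: window 'acb' -> no
  Pos 9: window 'cb' -> no
  Pos 10: window 'b' -> no
Total matches: 0

0


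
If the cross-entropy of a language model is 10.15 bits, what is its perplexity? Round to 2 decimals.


Perplexity formula: PP = 2^H
H = 10.15
PP = 2^10.15
Decompose: 2^10.15 = 2^10 * 2^0.15
2^10 = 1024, 2^0.15 ~ 1.1095695
PP ~ 1024 * 1.1095695 = 1136.1991680
Rounded to 2 decimals: 1136.20

1136.20


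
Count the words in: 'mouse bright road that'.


Counting words by splitting on spaces:
  Word 1: 'mouse'
  Word 2: 'bright'
  Word 3: 'road'
  Word 4: 'that'
Total words: 4

4


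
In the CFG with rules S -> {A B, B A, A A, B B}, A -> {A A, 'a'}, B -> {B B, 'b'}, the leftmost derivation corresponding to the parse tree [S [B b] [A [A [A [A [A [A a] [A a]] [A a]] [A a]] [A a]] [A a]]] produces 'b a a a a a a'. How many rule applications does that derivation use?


Every bracketed nonterminal node [X ...] in the tree is produced by exactly one rule application.
Reading the tree off as a leftmost derivation:
  Step 1: S  =>  B A   (applied S -> B A)
  Step 2: B A  =>  b A   (applied B -> b)
  Step 3: b A  =>  b A A   (applied A -> A A)
  Step 4: b A A  =>  b A A A   (applied A -> A A)
  Step 5: b A A A  =>  b A A A A   (applied A -> A A)
  Step 6: b A A A A  =>  b A A A A A   (applied A -> A A)
  Step 7: b A A A A A  =>  b A A A A A A   (applied A -> A A)
  Step 8: b A A A A A A  =>  b a A A A A A   (applied A -> a)
  Step 9: b a A A A A A  =>  b a a A A A A   (applied A -> a)
  Step 10: b a a A A A A  =>  b a a a A A A   (applied A -> a)
  Step 11: b a a a A A A  =>  b a a a a A A   (applied A -> a)
  Step 12: b a a a a A A  =>  b a a a a a A   (applied A -> a)
  Step 13: b a a a a a A  =>  b a a a a a a   (applied A -> a)
Final yield: b a a a a a a
Total rewrite steps: 13

13


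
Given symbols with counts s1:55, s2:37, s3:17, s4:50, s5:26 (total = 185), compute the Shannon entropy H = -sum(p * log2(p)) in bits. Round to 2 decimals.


Computing entropy H = -sum(p_i * log2(p_i)):
  s1: p = 55/185 = 0.2973, -p*log2(p) = 0.5203
  s2: p = 37/185 = 0.2000, -p*log2(p) = 0.4644
  s3: p = 17/185 = 0.0919, -p*log2(p) = 0.3165
  s4: p = 50/185 = 0.2703, -p*log2(p) = 0.5101
  s5: p = 26/185 = 0.1405, -p*log2(p) = 0.3979
H = sum of terms = 2.2092
Rounded to 2 decimals: 2.21

2.21


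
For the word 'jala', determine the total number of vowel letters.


Scanning each character of 'jala':
  Position 1: 'j' -> consonant (running count: 0)
  Position 2: 'a' -> vowel (running count: 1)
  Position 3: 'l' -> consonant (running count: 1)
  Position 4: 'a' -> vowel (running count: 2)
Total vowels: 2

2


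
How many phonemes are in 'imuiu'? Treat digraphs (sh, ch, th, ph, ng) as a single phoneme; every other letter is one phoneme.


Parsing 'imuiu' greedily, digraphs first:
  'i' -> vowel phoneme (phonemes so far: 1)
  'm' -> consonant phoneme (phonemes so far: 2)
  'u' -> vowel phoneme (phonemes so far: 3)
  'i' -> vowel phoneme (phonemes so far: 4)
  'u' -> vowel phoneme (phonemes so far: 5)
Total phonemes: 5

5


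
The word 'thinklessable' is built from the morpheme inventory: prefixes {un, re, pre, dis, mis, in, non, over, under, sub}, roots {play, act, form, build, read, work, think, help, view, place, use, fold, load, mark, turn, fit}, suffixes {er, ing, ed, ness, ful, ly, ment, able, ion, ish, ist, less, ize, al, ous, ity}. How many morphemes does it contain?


Segmenting 'thinklessable' against the inventory:
  'think' -> root (morpheme 1)
  'less' -> suffix (morpheme 2)
  'able' -> suffix (morpheme 3)
Total morphemes: 3

3


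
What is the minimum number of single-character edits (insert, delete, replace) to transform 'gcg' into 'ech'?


Building DP table for s1='gcg' (len 3) and s2='ech' (len 3):
       e  c  h
    0  1  2  3
  g 1  1  2  3
  c 2  2  1  2
  g 3  3  2  2
Edit distance = dp[3][3] = 2

2


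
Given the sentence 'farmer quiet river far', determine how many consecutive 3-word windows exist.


Word trigrams from [4] words:
  Trigram 1: (farmer quiet river)
  Trigram 2: (quiet river far)
Total word trigrams: 4 - 2 = 2

2


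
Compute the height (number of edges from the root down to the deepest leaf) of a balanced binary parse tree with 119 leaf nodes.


In a balanced binary tree with n leaves the deepest leaf is ceil(log2(n)) edges below the root.
log2(119) = 6.8948
ceil(6.8948) = 7
height (edges) = 7

7


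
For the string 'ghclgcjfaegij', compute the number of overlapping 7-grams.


String 'ghclgcjfaegij' has length L = 13.
Number of overlapping n-grams = L - n + 1
Substituting: 13 - 7 + 1 = 7

7


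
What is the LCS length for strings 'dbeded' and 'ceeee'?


DP table for LCS of 'dbeded' and 'ceeee':
       c  e  e  e  e
    0  0  0  0  0  0
  d 0  0  0  0  0  0
  b 0  0  0  0  0  0
  e 0  0  1  1  1  1
  d 0  0  1  1  1  1
  e 0  0  1  2  2  2
  d 0  0  1  2  2  2
LCS: 'ee'
LCS length = 2

2


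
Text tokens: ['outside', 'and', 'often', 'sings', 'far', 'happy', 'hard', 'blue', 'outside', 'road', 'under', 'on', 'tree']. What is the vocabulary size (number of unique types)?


Listing all tokens and tracking unique types:
  Token 1: 'outside' -> NEW (unique so far: 1)
  Token 2: 'and' -> NEW (unique so far: 2)
  Token 3: 'often' -> NEW (unique so far: 3)
  Token 4: 'sings' -> NEW (unique so far: 4)
  Token 5: 'far' -> NEW (unique so far: 5)
  Token 6: 'happy' -> NEW (unique so far: 6)
  Token 7: 'hard' -> NEW (unique so far: 7)
  Token 8: 'blue' -> NEW (unique so far: 8)
  Token 9: 'outside' -> duplicate (unique so far: 8)
  Token 10: 'road' -> NEW (unique so far: 9)
  Token 11: 'under' -> NEW (unique so far: 10)
  Token 12: 'on' -> NEW (unique so far: 11)
  Token 13: 'tree' -> NEW (unique so far: 12)
Unique types: ('and', 'blue', 'far', 'happy', 'hard', 'often', 'on', 'outside', 'road', 'sings', 'tree', 'under')
Vocabulary size: 12

12


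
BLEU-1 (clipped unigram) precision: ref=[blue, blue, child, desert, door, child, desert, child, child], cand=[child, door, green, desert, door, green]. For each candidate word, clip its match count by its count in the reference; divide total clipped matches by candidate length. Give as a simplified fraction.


Reference word counts: {'blue': 2, 'child': 4, 'desert': 2, 'door': 1}
Checking each candidate word (with clipping):
  'child' -> in reference (ref count 4, used 1/4) -> match (matches: 1)
  'door' -> in reference (ref count 1, used 1/1) -> match (matches: 2)
  'green' -> not in reference -> no match (matches: 2)
  'desert' -> in reference (ref count 2, used 1/2) -> match (matches: 3)
  'door' -> ref count 1 already used up (1/1) -> clipped, no match (matches: 3)
  'green' -> not in reference -> no match (matches: 3)
Clipped matches: 3, Candidate length: 6
Precision = 3/6 = 1/2

1/2


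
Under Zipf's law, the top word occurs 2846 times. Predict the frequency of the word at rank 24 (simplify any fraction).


Zipf's law: freq(rank) = f1 / rank
f1 = 2846, rank = 24
freq = 2846 / 24
GCD(2846, 24) = 2
Simplified: 1423/12

1423/12


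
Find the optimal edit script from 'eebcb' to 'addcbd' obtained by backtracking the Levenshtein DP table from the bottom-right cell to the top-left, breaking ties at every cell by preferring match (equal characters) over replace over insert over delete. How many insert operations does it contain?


Edit distance = 4. Backtracking from cell (5, 6) with preference match > replace > insert > delete,
then listing the resulting alignment 'eebcb' -> 'addcbd' left to right:
  Step 1: replace e->a
  Step 2: replace e->d
  Step 3: replace b->d
  Step 4: keep 'c'
  Step 5: keep 'b'
  Step 6: insert 'd' [insertion #1]
Total insertions: 1

1


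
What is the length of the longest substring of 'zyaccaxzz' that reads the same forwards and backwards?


Scanning 'zyaccaxzz' for palindromic substrings.
Substring at positions 2-5: 'acca'.
Check: reverse('acca') = 'acca' -> palindrome confirmed.
Neighbouring characters ('y' / 'x') break symmetry, so it cannot extend further.
No longer palindromic substring exists; longest length = 4

4


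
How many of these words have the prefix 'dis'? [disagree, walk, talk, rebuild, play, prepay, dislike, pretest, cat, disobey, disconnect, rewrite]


Checking each word for prefix 'dis':
  'disagree' -> YES, starts with 'dis' (count: 1)
  'walk' -> no (count: 1)
  'talk' -> no (count: 1)
  'rebuild' -> no (count: 1)
  'play' -> no (count: 1)
  'prepay' -> no (count: 1)
  'dislike' -> YES, starts with 'dis' (count: 2)
  'pretest' -> no (count: 2)
  'cat' -> no (count: 2)
  'disobey' -> YES, starts with 'dis' (count: 3)
  'disconnect' -> YES, starts with 'dis' (count: 4)
  'rewrite' -> no (count: 4)
Total with prefix 'dis': 4

4


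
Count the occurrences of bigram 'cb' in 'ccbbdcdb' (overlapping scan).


Scanning 'ccbbdcdb' for bigram 'cb':
  Position 0: 'cc' -> no
  Position 1: 'cb' -> MATCH
  Position 2: 'bb' -> no
  Position 3: 'bd' -> no
  Position 4: 'dc' -> no
  Position 5: 'cd' -> no
  Position 6: 'db' -> no
Total matches: 1

1


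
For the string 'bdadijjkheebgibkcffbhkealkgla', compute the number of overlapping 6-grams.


String 'bdadijjkheebgibkcffbhkealkgla' has length L = 29.
Number of overlapping n-grams = L - n + 1
Substituting: 29 - 6 + 1 = 24

24


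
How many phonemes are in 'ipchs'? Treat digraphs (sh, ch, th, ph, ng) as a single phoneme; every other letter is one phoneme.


Parsing 'ipchs' greedily, digraphs first:
  'i' -> vowel phoneme (phonemes so far: 1)
  'p' -> consonant phoneme (phonemes so far: 2)
  'ch' -> digraph (1 consonant phoneme) (phonemes so far: 3)
  's' -> consonant phoneme (phonemes so far: 4)
Total phonemes: 4

4


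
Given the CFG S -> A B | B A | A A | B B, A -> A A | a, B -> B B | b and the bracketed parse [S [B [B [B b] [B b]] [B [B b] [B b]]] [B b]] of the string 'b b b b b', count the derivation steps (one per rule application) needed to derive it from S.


Every bracketed nonterminal node [X ...] in the tree is produced by exactly one rule application.
Reading the tree off as a leftmost derivation:
  Step 1: S  =>  B B   (applied S -> B B)
  Step 2: B B  =>  B B B   (applied B -> B B)
  Step 3: B B B  =>  B B B B   (applied B -> B B)
  Step 4: B B B B  =>  b B B B   (applied B -> b)
  Step 5: b B B B  =>  b b B B   (applied B -> b)
  Step 6: b b B B  =>  b b B B B   (applied B -> B B)
  Step 7: b b B B B  =>  b b b B B   (applied B -> b)
  Step 8: b b b B B  =>  b b b b B   (applied B -> b)
  Step 9: b b b b B  =>  b b b b b   (applied B -> b)
Final yield: b b b b b
Total rewrite steps: 9

9


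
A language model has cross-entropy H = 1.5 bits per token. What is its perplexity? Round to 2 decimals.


Perplexity formula: PP = 2^H
H = 1.5
PP = 2^1.5
Decompose: 2^1.5 = 2^1 * 2^0.5 = 2^1 * sqrt(2)
2^1 = 2, sqrt(2) ~ 1.4142136
PP ~ 2 * 1.4142136 = 2.8284272
Rounded to 2 decimals: 2.83

2.83


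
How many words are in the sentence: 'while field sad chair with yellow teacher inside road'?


Counting words by splitting on spaces:
  Word 1: 'while'
  Word 2: 'field'
  Word 3: 'sad'
  Word 4: 'chair'
  Word 5: 'with'
  Word 6: 'yellow'
  Word 7: 'teacher'
  Word 8: 'inside'
  Word 9: 'road'
Total words: 9

9


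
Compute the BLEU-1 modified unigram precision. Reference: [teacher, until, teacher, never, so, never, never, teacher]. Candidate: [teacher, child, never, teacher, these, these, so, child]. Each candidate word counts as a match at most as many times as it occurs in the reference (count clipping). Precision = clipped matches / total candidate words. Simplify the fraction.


Reference word counts: {'never': 3, 'so': 1, 'teacher': 3, 'until': 1}
Checking each candidate word (with clipping):
  'teacher' -> in reference (ref count 3, used 1/3) -> match (matches: 1)
  'child' -> not in reference -> no match (matches: 1)
  'never' -> in reference (ref count 3, used 1/3) -> match (matches: 2)
  'teacher' -> in reference (ref count 3, used 2/3) -> match (matches: 3)
  'these' -> not in reference -> no match (matches: 3)
  'these' -> not in reference -> no match (matches: 3)
  'so' -> in reference (ref count 1, used 1/1) -> match (matches: 4)
  'child' -> not in reference -> no match (matches: 4)
Clipped matches: 4, Candidate length: 8
Precision = 4/8 = 1/2

1/2


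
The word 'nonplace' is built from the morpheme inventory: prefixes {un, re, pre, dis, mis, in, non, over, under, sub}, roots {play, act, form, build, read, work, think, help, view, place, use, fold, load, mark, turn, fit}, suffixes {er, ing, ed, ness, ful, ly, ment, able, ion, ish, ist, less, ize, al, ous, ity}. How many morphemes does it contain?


Segmenting 'nonplace' against the inventory:
  'non' -> prefix (morpheme 1)
  'place' -> root (morpheme 2)
Total morphemes: 2

2


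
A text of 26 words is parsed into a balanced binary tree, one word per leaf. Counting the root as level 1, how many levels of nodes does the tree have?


In a balanced binary tree with n leaves the deepest leaf is ceil(log2(n)) edges below the root,
so counting node levels inclusive of root and leaves gives ceil(log2(n)) + 1 levels.
log2(26) = 4.7004
ceil(4.7004) = 5
levels = 5 + 1 = 6

6


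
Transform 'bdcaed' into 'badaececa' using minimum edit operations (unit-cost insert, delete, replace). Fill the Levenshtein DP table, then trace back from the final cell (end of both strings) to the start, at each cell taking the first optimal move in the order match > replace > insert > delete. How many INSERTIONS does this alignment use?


Edit distance = 6. Backtracking from cell (6, 9) with preference match > replace > insert > delete,
then listing the resulting alignment 'bdcaed' -> 'badaececa' left to right:
  Step 1: keep 'b'
  Step 2: insert 'a' [insertion #1]
  Step 3: keep 'd'
  Step 4: insert 'a' [insertion #2]
  Step 5: insert 'e' [insertion #3]
  Step 6: keep 'c'
  Step 7: replace a->e
  Step 8: replace e->c
  Step 9: replace d->a
Total insertions: 3

3


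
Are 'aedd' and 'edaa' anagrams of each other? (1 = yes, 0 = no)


Sort characters of 'aedd': 'adde'
Sort characters of 'edaa': 'aade'
Sorted forms differ -> they are NOT anagrams
Result: 0

0


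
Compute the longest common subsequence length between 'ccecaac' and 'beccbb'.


DP table for LCS of 'ccecaac' and 'beccbb':
       b  e  c  c  b  b
    0  0  0  0  0  0  0
  c 0  0  0  1  1  1  1
  c 0  0  0  1  2  2  2
  e 0  0  1  1  2  2  2
  c 0  0  1  2  2  2  2
  a 0  0  1  2  2  2  2
  a 0  0  1  2  2  2  2
  c 0  0  1  2  3  3  3
LCS: 'ecc'
LCS length = 3

3


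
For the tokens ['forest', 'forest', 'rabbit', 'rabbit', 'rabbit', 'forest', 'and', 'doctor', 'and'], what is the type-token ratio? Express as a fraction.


Tokens: 9
Unique types: ('and', 'doctor', 'forest', 'rabbit') = 4
TTR = 4/9
Already in lowest terms.

4/9


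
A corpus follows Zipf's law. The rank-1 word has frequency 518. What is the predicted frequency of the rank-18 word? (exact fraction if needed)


Zipf's law: freq(rank) = f1 / rank
f1 = 518, rank = 18
freq = 518 / 18
GCD(518, 18) = 2
Simplified: 259/9

259/9


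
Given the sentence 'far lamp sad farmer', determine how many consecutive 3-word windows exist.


Word trigrams from [4] words:
  Trigram 1: (far lamp sad)
  Trigram 2: (lamp sad farmer)
Total word trigrams: 4 - 2 = 2

2


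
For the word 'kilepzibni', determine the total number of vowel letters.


Scanning each character of 'kilepzibni':
  Position 1: 'k' -> consonant (running count: 0)
  Position 2: 'i' -> vowel (running count: 1)
  Position 3: 'l' -> consonant (running count: 1)
  Position 4: 'e' -> vowel (running count: 2)
  Position 5: 'p' -> consonant (running count: 2)
  Position 6: 'z' -> consonant (running count: 2)
  Position 7: 'i' -> vowel (running count: 3)
  Position 8: 'b' -> consonant (running count: 3)
  Position 9: 'n' -> consonant (running count: 3)
  Position 10: 'i' -> vowel (running count: 4)
Total vowels: 4

4


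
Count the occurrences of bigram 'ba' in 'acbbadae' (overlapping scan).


Scanning 'acbbadae' for bigram 'ba':
  Position 0: 'ac' -> no
  Position 1: 'cb' -> no
  Position 2: 'bb' -> no
  Position 3: 'ba' -> MATCH
  Position 4: 'ad' -> no
  Position 5: 'da' -> no
  Position 6: 'ae' -> no
Total matches: 1

1


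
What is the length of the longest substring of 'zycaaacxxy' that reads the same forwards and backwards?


Scanning 'zycaaacxxy' for palindromic substrings.
Substring at positions 2-6: 'caaac'.
Check: reverse('caaac') = 'caaac' -> palindrome confirmed.
Neighbouring characters ('y' / 'x') break symmetry, so it cannot extend further.
No longer palindromic substring exists; longest length = 5

5


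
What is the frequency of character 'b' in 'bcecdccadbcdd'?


Scanning 'bcecdccadbcdd' for 'b':
  Position 0: 'b' -> MATCH (count: 1)
  Position 9: 'b' -> MATCH (count: 2)
Total occurrences of 'b': 2

2


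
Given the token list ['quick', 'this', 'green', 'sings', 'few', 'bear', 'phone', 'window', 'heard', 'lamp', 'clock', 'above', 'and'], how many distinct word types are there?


Listing all tokens and tracking unique types:
  Token 1: 'quick' -> NEW (unique so far: 1)
  Token 2: 'this' -> NEW (unique so far: 2)
  Token 3: 'green' -> NEW (unique so far: 3)
  Token 4: 'sings' -> NEW (unique so far: 4)
  Token 5: 'few' -> NEW (unique so far: 5)
  Token 6: 'bear' -> NEW (unique so far: 6)
  Token 7: 'phone' -> NEW (unique so far: 7)
  Token 8: 'window' -> NEW (unique so far: 8)
  Token 9: 'heard' -> NEW (unique so far: 9)
  Token 10: 'lamp' -> NEW (unique so far: 10)
  Token 11: 'clock' -> NEW (unique so far: 11)
  Token 12: 'above' -> NEW (unique so far: 12)
  Token 13: 'and' -> NEW (unique so far: 13)
Unique types: ('above', 'and', 'bear', 'clock', 'few', 'green', 'heard', 'lamp', 'phone', 'quick', 'sings', 'this', 'window')
Vocabulary size: 13

13


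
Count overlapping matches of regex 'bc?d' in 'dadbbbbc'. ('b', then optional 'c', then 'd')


Pattern: bc?d means 'b', then optional 'c', then 'd'.
Scanning 'dadbbbbc' position-by-position:
  Pos 0: window 'dad' -> no
  Pos 1: window 'adb' -> no
  Pos 2: window 'dbb' -> no
  Pos 3: window 'bbb' -> no
  Pos 4: window 'bbb' -> no
  Pos 5: window 'bbc' -> no
  Pos 6: window 'bc' -> no
  Pos 7: window 'c' -> no
Total matches: 0

0


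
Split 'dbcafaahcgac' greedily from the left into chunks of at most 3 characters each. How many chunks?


'dbcafaahcgac' has 12 characters.
Chunking with max size 3:
  Chunk 1: 'dbc' (positions 0-2)
  Chunk 2: 'afa' (positions 3-5)
  Chunk 3: 'ahc' (positions 6-8)
  Chunk 4: 'gac' (positions 9-11)
Total chunks: ceil(12 / 3) = 4

4


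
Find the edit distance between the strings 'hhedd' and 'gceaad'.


Building DP table for s1='hhedd' (len 5) and s2='gceaad' (len 6):
       g  c  e  a  a  d
    0  1  2  3  4  5  6
  h 1  1  2  3  4  5  6
  h 2  2  2  3  4  5  6
  e 3  3  3  2  3  4  5
  d 4  4  4  3  3  4  4
  d 5  5  5  4  4  4  4
Edit distance = dp[5][6] = 4

4


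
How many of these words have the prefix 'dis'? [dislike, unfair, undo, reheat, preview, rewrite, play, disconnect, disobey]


Checking each word for prefix 'dis':
  'dislike' -> YES, starts with 'dis' (count: 1)
  'unfair' -> no (count: 1)
  'undo' -> no (count: 1)
  'reheat' -> no (count: 1)
  'preview' -> no (count: 1)
  'rewrite' -> no (count: 1)
  'play' -> no (count: 1)
  'disconnect' -> YES, starts with 'dis' (count: 2)
  'disobey' -> YES, starts with 'dis' (count: 3)
Total with prefix 'dis': 3

3


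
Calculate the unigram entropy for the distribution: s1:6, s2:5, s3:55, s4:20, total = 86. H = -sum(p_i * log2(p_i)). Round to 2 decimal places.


Computing entropy H = -sum(p_i * log2(p_i)):
  s1: p = 6/86 = 0.0698, -p*log2(p) = 0.2680
  s2: p = 5/86 = 0.0581, -p*log2(p) = 0.2386
  s3: p = 55/86 = 0.6395, -p*log2(p) = 0.4124
  s4: p = 20/86 = 0.2326, -p*log2(p) = 0.4894
H = sum of terms = 1.4084
Rounded to 2 decimals: 1.41

1.41


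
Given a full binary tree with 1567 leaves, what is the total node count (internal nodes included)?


Leaf nodes (terminals): 1567
Internal nodes = n - 1 = 1567 - 1 = 1566
Total = leaves + internal = 1567 + 1566 = 3133

3133


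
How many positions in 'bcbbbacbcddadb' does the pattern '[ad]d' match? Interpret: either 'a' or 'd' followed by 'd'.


Pattern: [ad]d means either 'a' or 'd' followed by 'd'.
Scanning 'bcbbbacbcddadb' position-by-position:
  Pos 0: window 'bc' -> no
  Pos 1: window 'cb' -> no
  Pos 2: window 'bb' -> no
  Pos 3: window 'bb' -> no
  Pos 4: window 'ba' -> no
  Pos 5: window 'ac' -> no
  Pos 6: window 'cb' -> no
  Pos 7: window 'bc' -> no
  Pos 8: window 'cd' -> no
  Pos 9: window 'dd' -> MATCH
  Pos 10: window 'da' -> no
  Pos 11: window 'ad' -> MATCH
  Pos 12: window 'db' -> no
  Pos 13: window 'b' -> no
Total matches: 2

2


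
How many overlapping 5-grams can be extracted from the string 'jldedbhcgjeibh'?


String 'jldedbhcgjeibh' has length L = 14.
Number of overlapping n-grams = L - n + 1
Substituting: 14 - 5 + 1 = 10

10


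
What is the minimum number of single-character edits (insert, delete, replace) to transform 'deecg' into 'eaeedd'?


Building DP table for s1='deecg' (len 5) and s2='eaeedd' (len 6):
       e  a  e  e  d  d
    0  1  2  3  4  5  6
  d 1  1  2  3  4  4  5
  e 2  1  2  2  3  4  5
  e 3  2  2  2  2  3  4
  c 4  3  3  3  3  3  4
  g 5  4  4  4  4  4  4
Edit distance = dp[5][6] = 4

4


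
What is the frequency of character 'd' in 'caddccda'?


Scanning 'caddccda' for 'd':
  Position 2: 'd' -> MATCH (count: 1)
  Position 3: 'd' -> MATCH (count: 2)
  Position 6: 'd' -> MATCH (count: 3)
Total occurrences of 'd': 3

3


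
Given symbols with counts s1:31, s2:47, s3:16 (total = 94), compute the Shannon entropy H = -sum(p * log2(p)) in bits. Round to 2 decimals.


Computing entropy H = -sum(p_i * log2(p_i)):
  s1: p = 31/94 = 0.3298, -p*log2(p) = 0.5278
  s2: p = 47/94 = 0.5000, -p*log2(p) = 0.5000
  s3: p = 16/94 = 0.1702, -p*log2(p) = 0.4348
H = sum of terms = 1.4626
Rounded to 2 decimals: 1.46

1.46


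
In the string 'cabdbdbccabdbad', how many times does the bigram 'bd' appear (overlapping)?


Scanning 'cabdbdbccabdbad' for bigram 'bd':
  Position 0: 'ca' -> no
  Position 1: 'ab' -> no
  Position 2: 'bd' -> MATCH
  Position 3: 'db' -> no
  Position 4: 'bd' -> MATCH
  Position 5: 'db' -> no
  Position 6: 'bc' -> no
  Position 7: 'cc' -> no
  Position 8: 'ca' -> no
  Position 9: 'ab' -> no
  Position 10: 'bd' -> MATCH
  Position 11: 'db' -> no
  Position 12: 'ba' -> no
  Position 13: 'ad' -> no
Total matches: 3

3


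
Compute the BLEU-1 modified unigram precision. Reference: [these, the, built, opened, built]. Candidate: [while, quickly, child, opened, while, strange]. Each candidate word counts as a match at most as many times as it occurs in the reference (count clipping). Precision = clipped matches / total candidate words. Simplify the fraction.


Reference word counts: {'built': 2, 'opened': 1, 'the': 1, 'these': 1}
Checking each candidate word (with clipping):
  'while' -> not in reference -> no match (matches: 0)
  'quickly' -> not in reference -> no match (matches: 0)
  'child' -> not in reference -> no match (matches: 0)
  'opened' -> in reference (ref count 1, used 1/1) -> match (matches: 1)
  'while' -> not in reference -> no match (matches: 1)
  'strange' -> not in reference -> no match (matches: 1)
Clipped matches: 1, Candidate length: 6
Precision = 1/6

1/6


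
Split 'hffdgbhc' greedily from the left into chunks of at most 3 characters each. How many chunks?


'hffdgbhc' has 8 characters.
Chunking with max size 3:
  Chunk 1: 'hff' (positions 0-2)
  Chunk 2: 'dgb' (positions 3-5)
  Chunk 3: 'hc' (positions 6-7)
Total chunks: ceil(8 / 3) = 3

3


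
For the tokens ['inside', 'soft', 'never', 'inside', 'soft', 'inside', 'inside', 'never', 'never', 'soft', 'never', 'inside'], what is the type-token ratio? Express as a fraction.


Tokens: 12
Unique types: ('inside', 'never', 'soft') = 3
TTR = 3/12
Simplify: divide both by 3 -> 1/4
TTR = 1/4

1/4
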